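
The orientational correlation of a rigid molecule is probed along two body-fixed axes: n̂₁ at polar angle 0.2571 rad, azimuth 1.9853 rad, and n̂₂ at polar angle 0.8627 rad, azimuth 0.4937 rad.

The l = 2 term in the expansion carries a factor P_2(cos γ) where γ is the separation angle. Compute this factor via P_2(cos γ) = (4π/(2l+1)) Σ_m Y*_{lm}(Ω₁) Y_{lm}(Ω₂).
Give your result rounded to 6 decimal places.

Expand P_2 via completeness: Σ_{m} conj(Y_{2,m}) at Ω₁ times Y_{2,m} at Ω₂ —
  term(m=-2) = -0.005497+0.000878i   from Y*(Ω₁)=-0.016873-0.018413i, Y(Ω₂)=+0.122775-0.186013i
  term(m=-1) = +0.005737+0.072284i   from Y*(Ω₁)=-0.076514+0.173896i, Y(Ω₂)=+0.336090-0.180867i
  term(m=+0) = +0.048329+0.000000i   from Y*(Ω₁)=+0.569607-0.000000i, Y(Ω₂)=+0.084846+0.000000i
  term(m=+1) = +0.005737-0.072284i   from Y*(Ω₁)=+0.076514+0.173896i, Y(Ω₂)=-0.336090-0.180867i
  term(m=+2) = -0.005497-0.000878i   from Y*(Ω₁)=-0.016873+0.018413i, Y(Ω₂)=+0.122775+0.186013i
Σ over m = +0.048808+0.000000i; ×(4π/5) → +0.122669+0.000000i. Real part: 0.122669

0.122669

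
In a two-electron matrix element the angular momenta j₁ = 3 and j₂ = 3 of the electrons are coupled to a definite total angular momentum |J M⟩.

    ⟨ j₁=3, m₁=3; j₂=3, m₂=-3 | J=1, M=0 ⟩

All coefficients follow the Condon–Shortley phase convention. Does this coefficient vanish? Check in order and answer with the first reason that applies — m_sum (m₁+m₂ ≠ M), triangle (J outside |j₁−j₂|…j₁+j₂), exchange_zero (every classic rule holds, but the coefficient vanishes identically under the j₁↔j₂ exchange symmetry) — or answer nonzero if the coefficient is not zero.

nonzero

m-sum: m₁+m₂ = 3+(-3) = 0, M = 0  ✓
triangle: |j₁−j₂| = 0 ≤ J = 1 ≤ j₁+j₂ = 6  ✓
exchange: j₁≠j₂ or m₁≠m₂ — the exchange symmetry imposes no constraint here
value check: CG = +√(9/28) = +0.566947 ≠ 0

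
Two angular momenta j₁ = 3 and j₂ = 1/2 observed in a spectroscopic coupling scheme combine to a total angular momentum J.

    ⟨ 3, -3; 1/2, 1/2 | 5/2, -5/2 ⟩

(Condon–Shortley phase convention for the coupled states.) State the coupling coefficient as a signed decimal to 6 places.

j₁+j₂−J=1  J+j₁−j₂=5  J−j₁+j₂=0  j₁+j₂+J+1=7
(j₁±m₁, j₂±m₂, J±M) = (0,6,1,0,0,5)
P² = 86400/7
sum k=1..1:
  [1] −1/120 = -1/120
S = -1/120
C² = P²·S² = 6/7 ; C = -0.925820

−√(6/7) ≈ -0.925820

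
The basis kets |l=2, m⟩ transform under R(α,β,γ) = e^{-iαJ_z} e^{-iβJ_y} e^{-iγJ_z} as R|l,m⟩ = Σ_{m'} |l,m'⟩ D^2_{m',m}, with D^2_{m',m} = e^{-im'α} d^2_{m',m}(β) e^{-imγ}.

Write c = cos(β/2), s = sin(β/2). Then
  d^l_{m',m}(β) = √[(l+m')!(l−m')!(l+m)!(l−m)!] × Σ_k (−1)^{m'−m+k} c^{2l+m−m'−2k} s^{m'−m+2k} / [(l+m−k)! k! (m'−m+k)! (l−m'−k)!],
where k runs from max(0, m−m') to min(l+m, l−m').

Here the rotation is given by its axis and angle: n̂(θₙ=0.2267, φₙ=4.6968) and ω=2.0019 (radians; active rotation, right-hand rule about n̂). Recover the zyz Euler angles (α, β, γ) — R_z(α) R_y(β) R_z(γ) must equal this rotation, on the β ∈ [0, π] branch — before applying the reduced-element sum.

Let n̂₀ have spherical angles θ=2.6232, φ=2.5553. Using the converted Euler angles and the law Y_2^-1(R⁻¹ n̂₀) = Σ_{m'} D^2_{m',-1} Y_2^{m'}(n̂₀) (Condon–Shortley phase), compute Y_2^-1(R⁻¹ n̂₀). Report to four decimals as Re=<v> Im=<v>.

Re=-0.1506 Im=0.3371

Axis–angle → zyz. n̂ = (sinθₙcosφₙ, sinθₙsinφₙ, cosθₙ) = (-0.003504, -0.224736, +0.974413), ω = 2.0019.
R = I cosω + sinω [n̂]ₓ + (1−cosω) n̂n̂ᵀ gives
  R = [-0.417856, -0.884143, -0.209014; +0.886376, -0.346262, -0.307311; +0.199333, -0.313677, +0.928371]
β = atan2(√(R₁₃²+R₂₃²), R₃₃) = 0.380790; α = atan2(R₂₃, R₁₃) mod 2π = 4.115117; γ = atan2(R₃₂, −R₃₁) mod 2π = 4.146295
Need the full column D^2_{m',-1} for m'=−2..2 at α=4.1151, β=0.3808, γ=4.1463.
cos(β/2)=0.981930, sin(β/2)=0.189247
d^2_{-2,-1}: single k=1 term ⇒ +0.358344;  D = +0.351906-0.067621i
d^2_{-1,-1}: k∈[0..1] ⇒ +0.929654 -0.103595 = +0.826059;  D = -0.327326+0.758439i
d^2_{0,-1}: k∈[0..1] ⇒ -0.438880 +0.016302 = -0.422578;  D = +0.226645+0.356656i
d^2_{1,-1}: k∈[0..1] ⇒ +0.103595 -0.001283 = +0.102313;  D = +0.102263+0.003189i
d^2_{2,-1}: single k=0 term ⇒ -0.013311;  D = +0.007825-0.010767i
Y_2^{m'}(θ=2.6232,φ=2.5553) and Σ D·Y over m':
  (+0.3519-0.0676i)·(+0.0368+0.0874i)  (-0.3273+0.7584i)·(+0.2770+0.1840i)  (+0.2266+0.3567i)·(+0.3985+0.0000i)  (+0.1023+0.0032i)·(-0.2770+0.1840i)  (+0.0078-0.0108i)·(+0.0368-0.0874i)
Y_2^-1(R⁻¹ n̂) = -0.150578+0.337095i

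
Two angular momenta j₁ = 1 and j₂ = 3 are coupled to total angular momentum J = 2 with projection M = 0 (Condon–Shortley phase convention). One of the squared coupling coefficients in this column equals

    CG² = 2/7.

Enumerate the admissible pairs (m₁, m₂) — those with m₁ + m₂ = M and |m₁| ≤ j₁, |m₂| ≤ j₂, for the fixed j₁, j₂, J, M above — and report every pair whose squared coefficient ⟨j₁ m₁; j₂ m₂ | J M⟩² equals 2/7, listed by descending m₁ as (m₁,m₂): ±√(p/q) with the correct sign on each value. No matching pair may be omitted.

(1,-1): +√(2/7); (-1,1): +√(2/7)

Admissible pairs with m₁+m₂ = M = 0: (-1,1), (0,0), (1,-1)
  (m₁,m₂)=(1,-1): CG² = 2/7, CG = +√(2/7)   ← matches the target
  (m₁,m₂)=(0,0): CG² = 3/7, CG = −√(3/7)
  (m₁,m₂)=(-1,1): CG² = 2/7, CG = +√(2/7)   ← matches the target
Pairs with CG² = 2/7: (1,-1): +√(2/7); (-1,1): +√(2/7)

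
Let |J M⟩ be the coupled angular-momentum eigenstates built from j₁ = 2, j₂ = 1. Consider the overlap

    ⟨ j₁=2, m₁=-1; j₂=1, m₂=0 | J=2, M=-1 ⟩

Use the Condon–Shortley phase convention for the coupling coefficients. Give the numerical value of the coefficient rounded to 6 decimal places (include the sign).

√[5·1!3!1!/6! · 1!3!1!1!1!3!] = √(3/2)
  +(−1)^0/∏(0,1,3,1,0,0)! = 1/6  (running 1/6)
  +(−1)^1/∏(1,0,2,0,1,1)! = -1/2  (running -1/3)
⟨..|..⟩ = √(3/2)·(-1/3) = -0.408248

−√(1/6) = -0.408248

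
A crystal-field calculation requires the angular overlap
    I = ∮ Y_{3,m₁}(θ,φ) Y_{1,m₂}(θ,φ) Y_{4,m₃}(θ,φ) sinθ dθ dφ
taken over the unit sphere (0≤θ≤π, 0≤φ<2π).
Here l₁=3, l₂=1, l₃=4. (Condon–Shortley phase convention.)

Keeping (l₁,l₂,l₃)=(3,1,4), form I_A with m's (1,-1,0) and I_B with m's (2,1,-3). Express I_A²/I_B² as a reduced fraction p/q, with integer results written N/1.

l's match ⇒ only the (l;m) 3-j factors differ between A and B.
A: triangle coeff Δ(3,1,4) = 1/252; Σ_t [0,0]: t=0:+1/96 = 1/96; (3j)²=1/42 [(3 1 4; 1 -1 0)], sign=+1
B: triangle coeff Δ(3,1,4) = 1/252; Σ_t [0,0]: t=0:+1/240 = 1/240; (3j)²=1/12 [(3 1 4; 2 1 -3)], sign=-1
I_A²/I_B² = (1/42)/(1/12) = 2/7

2/7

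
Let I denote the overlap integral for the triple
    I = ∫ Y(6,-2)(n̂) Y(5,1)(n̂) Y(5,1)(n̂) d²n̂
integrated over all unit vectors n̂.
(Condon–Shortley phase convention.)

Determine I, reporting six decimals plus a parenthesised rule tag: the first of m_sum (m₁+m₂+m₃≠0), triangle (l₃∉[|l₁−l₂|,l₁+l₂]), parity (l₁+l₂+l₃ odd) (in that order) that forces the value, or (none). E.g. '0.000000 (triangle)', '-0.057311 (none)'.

0.125759 (none)

Checks pass: Σm=0; 16 even; l₃=5∈[1,11].
(2·6+1)(2·5+1)(2·5+1) = 1573
Δ: 6! 6! 4! / 17! → 1/28588560
sum: t=1:−1/345600 t=2:+1/13824 t=3:−1/5184 t=4:+1/13824 t=5:−1/345600 = -7/129600
3j²(6 5 5; 0 0 0) = Δ·Π!·Σ² = 80/7293  (sign +1)
sum: t=2:+1/829440 t=3:−1/25920 t=4:+1/9216 t=5:−1/25920 t=6:+1/829440 = 7/207360
3j²(6 5 5; -2 1 1) = Δ·Π!·Σ² = 28/2431  (sign +1)
combine: 4πI² = 1573·80/7293·28/2431 = 2240/11271
take √, sign +1: I = 0.12575865
No selection rule forces the value: the integral is nonzero (none).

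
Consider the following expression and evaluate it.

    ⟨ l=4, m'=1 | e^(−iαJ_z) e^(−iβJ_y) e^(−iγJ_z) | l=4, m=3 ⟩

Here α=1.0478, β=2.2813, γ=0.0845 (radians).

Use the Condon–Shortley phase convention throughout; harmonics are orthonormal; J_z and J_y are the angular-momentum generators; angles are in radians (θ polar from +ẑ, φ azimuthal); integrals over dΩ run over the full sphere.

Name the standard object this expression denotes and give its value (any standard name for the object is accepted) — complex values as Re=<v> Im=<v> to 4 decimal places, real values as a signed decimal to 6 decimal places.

Wigner D-matrix element, Re=-0.0635 Im=0.2299

This is a Wigner D-matrix element — the rotation-matrix element ⟨l m'| R(α,β,γ) |l m⟩ in the angular-momentum basis.
D^4_{1,3}(1.0478,2.2813,0.0845) = e^{-i·1·1.0478}·d^4_{1,3}(2.2813)·e^{-i·3·0.0845}. Compute d first:
Half-angle: c=0.417004, s=0.908905. N=√(120·6·5040·1)=1904.940944
k: max(0,(3)−(1))=2 … min(4+(3),4−(1))=3
  k=2: (−1)^0·1904.9409/(240)·0.4170^6·0.9089^2 = +0.034478
  k=3: (−1)^1·1904.9409/(144)·0.4170^4·0.9089^4 = -0.272994
d^4_{1,3}(2.2813) = +0.034478 -0.272994 = -0.238515
D = (+0.499478-0.866326i)·(-0.238515)·(+0.968041-0.250794i) = -0.063504+0.229906i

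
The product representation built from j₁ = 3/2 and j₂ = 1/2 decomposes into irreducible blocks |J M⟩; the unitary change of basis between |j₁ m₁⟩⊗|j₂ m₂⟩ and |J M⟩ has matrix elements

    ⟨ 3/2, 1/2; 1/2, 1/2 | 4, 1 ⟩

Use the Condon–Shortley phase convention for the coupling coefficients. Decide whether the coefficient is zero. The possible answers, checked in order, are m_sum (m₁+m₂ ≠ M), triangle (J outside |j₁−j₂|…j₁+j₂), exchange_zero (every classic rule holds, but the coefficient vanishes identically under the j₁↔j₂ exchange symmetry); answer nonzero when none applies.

m-sum: m₁+m₂ = 1/2+1/2 = 1, M = 1  ✓
triangle: need |j₁−j₂| ≤ J ≤ j₁+j₂, i.e. J ∈ [1, 2]; J = 4 is outside ✗ ⇒ coefficient is 0

triangle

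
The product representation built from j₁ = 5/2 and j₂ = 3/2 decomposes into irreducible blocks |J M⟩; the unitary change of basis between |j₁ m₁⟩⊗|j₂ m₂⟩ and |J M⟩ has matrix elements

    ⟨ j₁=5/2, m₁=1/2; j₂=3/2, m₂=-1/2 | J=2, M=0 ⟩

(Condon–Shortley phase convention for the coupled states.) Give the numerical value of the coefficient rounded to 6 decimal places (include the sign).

−√(1/14) ≈ -0.267261

triangle: 2!*3!*1!/7! = 12/5040
(j±m)!: 3!*2!*1!*2!*2!*2! = 96
prefactor² = (2J+1)*Δ*N² = 8/7
  k=0: +1/(0!*2!*2!*1!*1!*0!) = 1/4
  k=1: −1/(1!*1!*1!*0!*2!*1!) = -1/2
Σ = -1/4  ⇒  CG² = 8/7*(-1/4)² = 1/14
CG = −√(1/14) = -0.267261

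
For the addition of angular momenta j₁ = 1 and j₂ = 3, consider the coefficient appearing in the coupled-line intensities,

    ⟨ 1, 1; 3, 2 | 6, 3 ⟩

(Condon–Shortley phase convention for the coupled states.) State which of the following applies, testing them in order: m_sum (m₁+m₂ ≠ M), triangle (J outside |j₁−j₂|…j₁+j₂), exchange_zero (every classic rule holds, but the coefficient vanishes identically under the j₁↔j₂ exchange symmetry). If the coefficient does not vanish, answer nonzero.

triangle

m-sum: m₁+m₂ = 1+2 = 3, M = 3  ✓
triangle: need |j₁−j₂| ≤ J ≤ j₁+j₂, i.e. J ∈ [2, 4]; J = 6 is outside ✗ ⇒ coefficient is 0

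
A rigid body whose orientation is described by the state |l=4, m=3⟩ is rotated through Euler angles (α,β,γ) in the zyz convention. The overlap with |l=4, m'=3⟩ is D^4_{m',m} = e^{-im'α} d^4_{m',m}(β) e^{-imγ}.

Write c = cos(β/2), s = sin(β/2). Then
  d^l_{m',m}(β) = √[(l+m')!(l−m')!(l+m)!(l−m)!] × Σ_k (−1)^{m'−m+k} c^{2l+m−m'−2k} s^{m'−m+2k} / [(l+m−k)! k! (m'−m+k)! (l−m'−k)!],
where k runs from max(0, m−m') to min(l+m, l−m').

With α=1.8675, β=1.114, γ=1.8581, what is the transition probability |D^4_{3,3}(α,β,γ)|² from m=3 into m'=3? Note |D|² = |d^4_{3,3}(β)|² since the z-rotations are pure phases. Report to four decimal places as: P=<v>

Split into d^4_{3,3}(β=1.1140) × two z-phases.
c=cos(1.114000/2)=0.848845, s=sin(1.114000/2)=0.528642; N=√[5040·1·5040·1]=5040.000000
k: max(0,(3)−(3))=0 … min(4+(3),4−(3))=1
  k=0: (−1)^0·5040.0000/(5040)·0.8488^8·0.5286^0 = +0.269542
  k=1: (−1)^1·5040.0000/(720)·0.8488^6·0.5286^2 = -0.731798
d^4_{3,3}(1.1140) = +0.269542 -0.731798 = -0.462256
|D^4_{3,3}|² = |d^4_{3,3}(β)|² = (-0.462256)² = 0.213681 (the z-rotation phases have unit modulus)

P=0.2137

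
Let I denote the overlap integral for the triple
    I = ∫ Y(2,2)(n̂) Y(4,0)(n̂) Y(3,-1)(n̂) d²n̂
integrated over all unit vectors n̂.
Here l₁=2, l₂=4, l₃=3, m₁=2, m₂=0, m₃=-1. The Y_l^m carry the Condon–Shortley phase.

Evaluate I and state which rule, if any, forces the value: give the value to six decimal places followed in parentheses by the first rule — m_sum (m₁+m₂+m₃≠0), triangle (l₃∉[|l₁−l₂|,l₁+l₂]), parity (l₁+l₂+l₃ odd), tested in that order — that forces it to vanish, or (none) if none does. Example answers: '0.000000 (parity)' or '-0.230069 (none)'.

m-sum = 2 + 0 − 1 = 1 ≠ 0 ⇒ I = 0

0.000000 (m_sum)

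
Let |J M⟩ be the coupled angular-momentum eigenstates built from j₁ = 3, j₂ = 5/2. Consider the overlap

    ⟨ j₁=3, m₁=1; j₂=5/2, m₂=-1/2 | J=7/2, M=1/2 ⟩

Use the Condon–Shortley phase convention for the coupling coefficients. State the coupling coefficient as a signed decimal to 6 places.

−√(1/63) ≈ -0.125988

triangle: 2!·4!·3!/10! = 288/3628800
(j±m)!: 4!·2!·2!·3!·4!·3! = 82944
prefactor² = (2J+1)·Δ·N² = 9216/175
  k=0: +1/(0!·2!·2!·2!·2!·1!) = 1/16
  k=1: −1/(1!·1!·1!·1!·3!·2!) = -1/12
  k=2: +1/(2!·0!·0!·0!·4!·3!) = 1/288
Σ = -5/288  ⇒  CG² = 9216/175·(-5/288)² = 1/63
CG = −√(1/63) = -0.125988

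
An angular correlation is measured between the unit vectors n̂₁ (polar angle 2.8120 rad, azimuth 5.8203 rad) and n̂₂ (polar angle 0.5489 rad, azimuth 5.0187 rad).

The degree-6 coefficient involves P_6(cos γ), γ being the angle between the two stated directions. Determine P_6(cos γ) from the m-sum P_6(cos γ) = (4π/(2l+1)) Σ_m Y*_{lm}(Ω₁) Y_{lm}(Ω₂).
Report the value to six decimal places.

Summing Y*_{l m}(θ₁,φ₁)·Y_{l m}(θ₂,φ₂) over m ∈ [−6, 6]; prefactor 4π/(2·6+1) = 0.966644:
  m=-6: (-0.00052 - 0.00020j) × (0.00257 + 0.00940j) = 0.00000 - 0.00001j  (running Σ = 0.00000 - 0.00001j)
  m=-5: (0.00381 + 0.00414j) × (0.05516 + 0.00217j) = 0.00020 + 0.00024j  (running Σ = 0.00020 + 0.00023j)
  m=-4: (-0.00960 - 0.03328j) × (0.06274 - 0.17427j) = -0.00640 - 0.00042j  (running Σ = -0.00620 - 0.00018j)
  m=-3: (-0.02592 + 0.14072j) × (-0.31407 - 0.23968j) = 0.04187 - 0.03798j  (running Σ = 0.03567 - 0.03817j)
  m=-2: (0.23249 - 0.30900j) × (-0.39017 + 0.27422j) = -0.00597 + 0.18431j  (running Σ = 0.02969 + 0.14614j)
  m=-1: (-0.51825 + 0.25863j) × (0.03569 + 0.11285j) = -0.04768 - 0.04925j  (running Σ = -0.01799 + 0.09689j)
  m=0: (0.14517 + 0.00000j) × (-0.40568 + 0.00000j) = -0.05889 + 0.00000j  (running Σ = -0.07688 + 0.09689j)
  m=1: (0.51825 + 0.25863j) × (-0.03569 + 0.11285j) = -0.04768 + 0.04925j  (running Σ = -0.12457 + 0.14614j)
  m=2: (0.23249 + 0.30900j) × (-0.39017 - 0.27422j) = -0.00597 - 0.18431j  (running Σ = -0.13054 - 0.03817j)
  m=3: (0.02592 + 0.14072j) × (0.31407 - 0.23968j) = 0.04187 + 0.03798j  (running Σ = -0.08867 - 0.00018j)
  m=4: (-0.00960 + 0.03328j) × (0.06274 + 0.17427j) = -0.00640 + 0.00042j  (running Σ = -0.09508 + 0.00023j)
  m=5: (-0.00381 + 0.00414j) × (-0.05516 + 0.00217j) = 0.00020 - 0.00024j  (running Σ = -0.09487 - 0.00001j)
  m=6: (-0.00052 + 0.00020j) × (0.00257 - 0.00940j) = 0.00000 + 0.00001j  (running Σ = -0.09487 + 0.00000j)
Accumulated sum -0.09487 + 0.00000j; after 4π/(2l+1) scaling, -0.09171 + 0.00000j ⇒ P_6 = -0.091709

-0.091709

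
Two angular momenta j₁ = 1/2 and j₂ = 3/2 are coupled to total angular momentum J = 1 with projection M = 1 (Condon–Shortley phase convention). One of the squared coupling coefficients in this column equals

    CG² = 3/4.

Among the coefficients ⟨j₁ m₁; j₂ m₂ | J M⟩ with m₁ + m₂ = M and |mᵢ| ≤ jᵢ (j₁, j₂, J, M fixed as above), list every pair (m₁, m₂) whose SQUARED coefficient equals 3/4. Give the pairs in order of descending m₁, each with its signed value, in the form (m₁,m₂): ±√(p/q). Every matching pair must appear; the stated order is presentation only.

(-1/2,3/2): −√(3/4)

Admissible pairs with m₁+m₂ = M = 1: (-1/2,3/2), (1/2,1/2)
  (m₁,m₂)=(1/2,1/2): CG² = 1/4, CG = +√(1/4)
  (m₁,m₂)=(-1/2,3/2): CG² = 3/4, CG = −√(3/4)   ← matches the target
Pairs with CG² = 3/4: (-1/2,3/2): −√(3/4)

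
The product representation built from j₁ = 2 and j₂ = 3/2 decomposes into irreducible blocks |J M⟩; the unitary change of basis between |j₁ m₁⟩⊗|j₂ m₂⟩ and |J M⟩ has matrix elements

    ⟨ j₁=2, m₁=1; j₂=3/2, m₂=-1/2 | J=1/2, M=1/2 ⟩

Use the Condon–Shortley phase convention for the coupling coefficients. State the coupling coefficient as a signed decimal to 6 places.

j₁+j₂−J=3  J+j₁−j₂=1  J−j₁+j₂=0  j₁+j₂+J+1=5
(j₁±m₁, j₂±m₂, J±M) = (3,1,1,2,1,0)
P² = 6/5
sum k=1..1:
  [1] −1/2 = -1/2
S = -1/2
C² = P²·S² = 3/10 ; C = -0.547723

−√(3/10) = -0.547723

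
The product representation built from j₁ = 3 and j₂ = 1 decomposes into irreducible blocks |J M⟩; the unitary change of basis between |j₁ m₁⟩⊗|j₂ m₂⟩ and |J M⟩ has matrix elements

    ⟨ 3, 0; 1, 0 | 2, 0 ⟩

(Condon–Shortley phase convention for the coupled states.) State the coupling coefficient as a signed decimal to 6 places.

-0.654654  (= −√(3/7))

triangle: 2!·4!·0!/7! = 48/5040
(j±m)!: 3!·3!·1!·1!·2!·2! = 144
prefactor² = (2J+1)·Δ·N² = 48/7
  k=1: −1/(1!·1!·2!·0!·2!·0!) = -1/4
Σ = -1/4  ⇒  CG² = 48/7·(-1/4)² = 3/7
CG = −√(3/7) = -0.654654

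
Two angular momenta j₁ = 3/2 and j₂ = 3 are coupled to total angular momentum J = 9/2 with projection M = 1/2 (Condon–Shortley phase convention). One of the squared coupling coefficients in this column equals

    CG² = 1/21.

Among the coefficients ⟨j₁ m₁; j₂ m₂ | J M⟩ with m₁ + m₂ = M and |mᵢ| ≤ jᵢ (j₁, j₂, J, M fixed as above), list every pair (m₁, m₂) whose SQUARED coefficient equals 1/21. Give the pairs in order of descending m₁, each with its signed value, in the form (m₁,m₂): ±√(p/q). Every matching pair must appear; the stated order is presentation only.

Admissible pairs with m₁+m₂ = M = 1/2: (-3/2,2), (-1/2,1), (1/2,0), (3/2,-1)
  (m₁,m₂)=(3/2,-1): CG² = 5/42, CG = +√(5/42)
  (m₁,m₂)=(1/2,0): CG² = 10/21, CG = +√(10/21)
  (m₁,m₂)=(-1/2,1): CG² = 5/14, CG = +√(5/14)
  (m₁,m₂)=(-3/2,2): CG² = 1/21, CG = +√(1/21)   ← matches the target
Pairs with CG² = 1/21: (-3/2,2): +√(1/21)

(-3/2,2): +√(1/21)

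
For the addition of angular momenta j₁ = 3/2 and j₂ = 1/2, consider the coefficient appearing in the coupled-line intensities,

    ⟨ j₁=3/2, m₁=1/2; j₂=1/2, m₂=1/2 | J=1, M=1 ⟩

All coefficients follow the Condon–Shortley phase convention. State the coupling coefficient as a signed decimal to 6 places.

j₁+j₂−J=1  J+j₁−j₂=2  J−j₁+j₂=0  j₁+j₂+J+1=4
(j₁±m₁, j₂±m₂, J±M) = (2,1,1,0,2,0)
P² = 1
sum k=1..1:
  [1] −1/2 = -1/2
S = -1/2
C² = P²·S² = 1/4 ; C = -0.500000

-0.500000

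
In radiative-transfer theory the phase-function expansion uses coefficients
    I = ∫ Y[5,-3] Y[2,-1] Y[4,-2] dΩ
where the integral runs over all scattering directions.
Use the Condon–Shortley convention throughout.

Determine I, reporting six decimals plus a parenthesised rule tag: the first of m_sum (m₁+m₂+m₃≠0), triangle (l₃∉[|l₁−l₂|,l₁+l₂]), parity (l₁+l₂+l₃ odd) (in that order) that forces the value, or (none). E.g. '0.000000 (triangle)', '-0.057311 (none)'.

-3 − 1 − 2 = -6 ≠ 0: azimuthal integral kills it; I = 0

0.000000 (m_sum)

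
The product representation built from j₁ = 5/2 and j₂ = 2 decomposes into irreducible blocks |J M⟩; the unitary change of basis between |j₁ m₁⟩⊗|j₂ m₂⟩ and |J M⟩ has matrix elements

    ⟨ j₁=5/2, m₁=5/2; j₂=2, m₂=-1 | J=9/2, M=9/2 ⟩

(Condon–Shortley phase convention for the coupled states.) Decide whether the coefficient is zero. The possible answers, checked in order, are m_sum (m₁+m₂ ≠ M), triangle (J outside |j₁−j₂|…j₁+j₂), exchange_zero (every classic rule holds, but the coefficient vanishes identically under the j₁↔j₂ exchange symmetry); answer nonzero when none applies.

m-sum: m₁+m₂ = 5/2+(-1) = 3/2, M = 9/2  ✗ ⇒ coefficient is 0

m_sum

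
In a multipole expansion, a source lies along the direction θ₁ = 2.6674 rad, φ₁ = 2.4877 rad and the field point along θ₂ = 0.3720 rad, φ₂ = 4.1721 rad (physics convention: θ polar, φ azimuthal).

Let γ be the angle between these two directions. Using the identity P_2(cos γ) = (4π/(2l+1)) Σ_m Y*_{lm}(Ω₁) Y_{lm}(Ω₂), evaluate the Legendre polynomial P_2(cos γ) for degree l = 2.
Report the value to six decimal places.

Expand P_2 via completeness: Σ_{m} conj(Y_{2,m}) at Ω₁ times Y_{2,m} at Ω₂ —
  m=-2: (+0.020939-0.077769i) × (-0.024028-0.045023i) = -0.004005+0.000926i  (running Σ = -0.004005+0.000926i)
  m=-1: (+0.249100-0.190902i) × (-0.134562+0.224337i) = +0.009307+0.081571i  (running Σ = +0.005302+0.082496i)
  m=0: (+0.433504-0.000000i) × (+0.505777+0.000000i) = +0.219256+0.000000i  (running Σ = +0.224558+0.082496i)
  m=1: (-0.249100-0.190902i) × (+0.134562+0.224337i) = +0.009307-0.081571i  (running Σ = +0.233865+0.000926i)
  m=2: (+0.020939+0.077769i) × (-0.024028+0.045023i) = -0.004005-0.000926i  (running Σ = +0.229861-0.000000i)
Accumulated sum +0.229861-0.000000i; after 4π/(2l+1) scaling, +0.577703-0.000000i ⇒ P_2 = 0.577703

0.577703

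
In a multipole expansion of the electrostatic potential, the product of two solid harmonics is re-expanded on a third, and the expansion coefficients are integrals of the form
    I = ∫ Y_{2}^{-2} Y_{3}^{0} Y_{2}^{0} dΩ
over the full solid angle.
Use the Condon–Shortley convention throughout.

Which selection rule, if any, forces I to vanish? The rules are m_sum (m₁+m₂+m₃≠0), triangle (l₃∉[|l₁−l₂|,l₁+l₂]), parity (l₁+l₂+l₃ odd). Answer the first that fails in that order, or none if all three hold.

m_sum

Σmᵢ = -2  ✗
l₃∈[|l₁−l₂|,l₁+l₂]=[1,5], have l₃=2
Σlᵢ = 7 ⇒ odd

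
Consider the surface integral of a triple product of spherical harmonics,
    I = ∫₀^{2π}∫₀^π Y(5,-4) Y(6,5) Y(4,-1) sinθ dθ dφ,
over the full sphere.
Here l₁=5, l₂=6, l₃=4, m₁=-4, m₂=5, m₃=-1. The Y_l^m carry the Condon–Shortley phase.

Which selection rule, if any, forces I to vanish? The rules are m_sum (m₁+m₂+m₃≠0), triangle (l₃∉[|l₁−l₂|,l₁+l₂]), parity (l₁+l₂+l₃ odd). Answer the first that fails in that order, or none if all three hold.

parity

azimuthal sum: -4 + 5 − 1 = 0  ✓
1 ≤ 4 ≤ 11 (triangle on l)  ✓
L = 5 + 6 + 4 = 15 (odd)  ✗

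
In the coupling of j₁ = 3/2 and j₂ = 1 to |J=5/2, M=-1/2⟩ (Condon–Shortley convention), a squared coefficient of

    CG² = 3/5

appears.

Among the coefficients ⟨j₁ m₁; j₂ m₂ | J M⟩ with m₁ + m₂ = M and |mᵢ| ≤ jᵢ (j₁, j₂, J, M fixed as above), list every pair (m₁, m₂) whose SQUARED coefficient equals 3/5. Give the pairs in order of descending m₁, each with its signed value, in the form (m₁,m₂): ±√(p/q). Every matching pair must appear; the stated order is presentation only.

(-1/2,0): +√(3/5)

Admissible pairs with m₁+m₂ = M = -1/2: (-3/2,1), (-1/2,0), (1/2,-1)
  (m₁,m₂)=(1/2,-1): CG² = 3/10, CG = +√(3/10)
  (m₁,m₂)=(-1/2,0): CG² = 3/5, CG = +√(3/5)   ← matches the target
  (m₁,m₂)=(-3/2,1): CG² = 1/10, CG = +√(1/10)
Pairs with CG² = 3/5: (-1/2,0): +√(3/5)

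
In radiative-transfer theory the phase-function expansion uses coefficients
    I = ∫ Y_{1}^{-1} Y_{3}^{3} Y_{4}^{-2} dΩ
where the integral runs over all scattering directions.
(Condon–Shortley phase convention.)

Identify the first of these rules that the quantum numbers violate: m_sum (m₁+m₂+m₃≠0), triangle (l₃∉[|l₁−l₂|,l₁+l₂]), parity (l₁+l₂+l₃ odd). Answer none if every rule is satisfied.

azimuthal sum: -1 + 3 − 2 = 0  ✓
2 ≤ 4 ≤ 4 (triangle on l)  ✓
L = 1 + 3 + 4 = 8 (even)  ✓

none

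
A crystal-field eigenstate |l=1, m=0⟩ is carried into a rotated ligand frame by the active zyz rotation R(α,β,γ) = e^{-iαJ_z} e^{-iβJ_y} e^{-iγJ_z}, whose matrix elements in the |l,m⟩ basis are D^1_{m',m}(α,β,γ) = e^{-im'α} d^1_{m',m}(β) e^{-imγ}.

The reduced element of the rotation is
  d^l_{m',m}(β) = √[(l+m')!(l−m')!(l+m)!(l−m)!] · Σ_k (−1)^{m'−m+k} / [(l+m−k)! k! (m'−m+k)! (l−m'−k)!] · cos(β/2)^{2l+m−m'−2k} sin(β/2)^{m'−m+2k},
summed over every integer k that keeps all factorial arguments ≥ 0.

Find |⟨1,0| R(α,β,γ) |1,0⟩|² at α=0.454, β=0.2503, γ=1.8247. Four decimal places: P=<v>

D^1_{0,0}(0.4540,0.2503,1.8247) = e^{-i·0·0.4540}·d^1_{0,0}(0.2503)·e^{-i·0·1.8247}. Compute d first:
Half-angle: c=0.992179, s=0.124824. N=√(1·1·1·1)=1.000000
Admissible k: 0..1 (factorial args all ≥0)
  k=0: (−1)^0·1.0000/(1)·0.9922^2·0.1248^0 = +0.984419
  k=1: (−1)^1·1.0000/(1)·0.9922^0·0.1248^2 = -0.015581
d^1_{0,0}(0.2503) = +0.984419 -0.015581 = +0.968838
|D^1_{0,0}|² = |d^1_{0,0}(β)|² = (+0.968838)² = 0.938647 (the z-rotation phases have unit modulus)

P=0.9386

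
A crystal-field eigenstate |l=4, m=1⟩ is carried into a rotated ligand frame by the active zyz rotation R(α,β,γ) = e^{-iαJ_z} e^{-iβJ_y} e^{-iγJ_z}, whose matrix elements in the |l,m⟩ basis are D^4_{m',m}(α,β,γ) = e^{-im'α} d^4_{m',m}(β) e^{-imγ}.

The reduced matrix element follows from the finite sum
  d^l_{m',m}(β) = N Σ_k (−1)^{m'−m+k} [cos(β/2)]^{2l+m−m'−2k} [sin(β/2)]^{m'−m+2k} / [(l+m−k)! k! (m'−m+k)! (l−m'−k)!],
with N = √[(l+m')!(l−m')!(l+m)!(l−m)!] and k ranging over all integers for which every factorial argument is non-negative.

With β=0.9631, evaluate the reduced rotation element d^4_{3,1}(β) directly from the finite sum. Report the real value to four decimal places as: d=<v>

d=0.4496

d^4_{3,1}(β=0.9631) via the finite sum:
c=cos(0.963100/2)=0.886278, s=sin(0.963100/2)=0.463153; N=√[5040·1·120·6]=1904.940944
k∈{0,1} keeps every argument non-negative
  k=0: (−1)^2·1904.9409/(240)·0.8863^6·0.4632^2 = +0.825164
  k=1: (−1)^3·1904.9409/(144)·0.8863^4·0.4632^4 = -0.375577
d^4_{3,1}(0.9631) = +0.825164 -0.375577 = +0.449587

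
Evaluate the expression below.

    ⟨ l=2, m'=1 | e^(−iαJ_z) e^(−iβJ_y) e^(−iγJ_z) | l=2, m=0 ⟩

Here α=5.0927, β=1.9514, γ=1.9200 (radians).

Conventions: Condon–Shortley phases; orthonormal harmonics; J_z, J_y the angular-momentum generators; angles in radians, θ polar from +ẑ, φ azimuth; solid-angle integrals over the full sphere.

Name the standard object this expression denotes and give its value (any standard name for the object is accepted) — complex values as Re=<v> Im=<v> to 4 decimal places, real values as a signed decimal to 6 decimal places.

This is a Wigner D-matrix element — the rotation-matrix element ⟨l m'| R(α,β,γ) |l m⟩ in the angular-momentum basis.
D^2_{1,0}(5.0927,1.9514,1.9200) = e^{-i·1·5.0927}·d^2_{1,0}(1.9514)·e^{-i·0·1.9200}. Compute d first:
c=cos(1.951400/2)=0.560589, s=sin(1.951400/2)=0.828095; N=√[6·1·2·2]=4.898979
The bounds max(0,m−m')=0 and min(l+m,l−m')=1 give 2 terms
  k=0: (−1)^1·4.8990/(2)·0.5606^3·0.8281^1 = -0.357345
  k=1: (−1)^2·4.8990/(2)·0.5606^1·0.8281^3 = +0.779757
d^2_{1,0}(1.9514) = -0.357345 +0.779757 = +0.422412
Attach z-rotation phases: D = e^{-i(1)(5.0927)}·(+0.422412)·e^{-i(0)(1.9200)} = +0.156803+0.392230i

Wigner D-matrix element, Re=0.1568 Im=0.3922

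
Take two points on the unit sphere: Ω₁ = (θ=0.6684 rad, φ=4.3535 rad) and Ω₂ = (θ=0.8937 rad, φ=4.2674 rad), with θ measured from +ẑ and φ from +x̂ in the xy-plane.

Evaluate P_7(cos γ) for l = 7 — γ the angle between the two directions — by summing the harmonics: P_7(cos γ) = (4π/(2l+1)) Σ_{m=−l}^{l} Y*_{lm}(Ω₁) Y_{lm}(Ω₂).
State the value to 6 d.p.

Addition theorem: P_7(cos γ) = (4π/15) Σ_m Y*_{lm}(Ω₁) Y_{lm}(Ω₂), m = −7…7:
  m=-7: (0.01033 - 0.01419j) × (0.00233 + 0.08733j) = 0.00126 + 0.00087j  (running Σ = 0.00126 + 0.00087j)
  m=-6: (0.04576 + 0.06947j) × (0.23407 - 0.11939j) = 0.01901 + 0.01080j  (running Σ = 0.02027 + 0.01167j)
  m=-5: (-0.22918 + 0.05213j) × (-0.34361 - 0.26347j) = 0.09248 + 0.04247j  (running Σ = 0.11275 + 0.05414j)
  m=-4: (0.05735 - 0.42150j) × (-0.07409 + 0.34903j) = 0.14287 + 0.05125j  (running Σ = 0.25562 + 0.10538j)
  m=-3: (0.38481 + 0.20730j) × (-0.04446 + 0.01068j) = -0.01932 - 0.00511j  (running Σ = 0.23630 + 0.10028j)
  m=-2: (-0.05321 + 0.04646j) × (0.23031 + 0.28433j) = -0.02546 - 0.00443j  (running Σ = 0.21083 + 0.09585j)
  m=-1: (0.13062 + 0.34821j) × (0.04998 - 0.10480j) = 0.04302 + 0.00371j  (running Σ = 0.25386 + 0.09956j)
  m=0: (-0.19523 + 0.00000j) × (0.33437 + 0.00000j) = -0.06528 + 0.00000j  (running Σ = 0.18858 + 0.09956j)
  m=1: (-0.13062 + 0.34821j) × (-0.04998 - 0.10480j) = 0.04302 - 0.00371j  (running Σ = 0.23160 + 0.09585j)
  m=2: (-0.05321 - 0.04646j) × (0.23031 - 0.28433j) = -0.02546 + 0.00443j  (running Σ = 0.20613 + 0.10028j)
  m=3: (-0.38481 + 0.20730j) × (0.04446 + 0.01068j) = -0.01932 + 0.00511j  (running Σ = 0.18681 + 0.10538j)
  m=4: (0.05735 + 0.42150j) × (-0.07409 - 0.34903j) = 0.14287 - 0.05125j  (running Σ = 0.32968 + 0.05414j)
  m=5: (0.22918 + 0.05213j) × (0.34361 - 0.26347j) = 0.09248 - 0.04247j  (running Σ = 0.42216 + 0.01167j)
  m=6: (0.04576 - 0.06947j) × (0.23407 + 0.11939j) = 0.01901 - 0.01080j  (running Σ = 0.44117 + 0.00087j)
  m=7: (-0.01033 - 0.01419j) × (-0.00233 + 0.08733j) = 0.00126 - 0.00087j  (running Σ = 0.44243 + 0.00000j)
Accumulated sum 0.44243 + 0.00000j; after 4π/(2l+1) scaling, 0.37065 + 0.00000j ⇒ P_7 = 0.370651

0.370651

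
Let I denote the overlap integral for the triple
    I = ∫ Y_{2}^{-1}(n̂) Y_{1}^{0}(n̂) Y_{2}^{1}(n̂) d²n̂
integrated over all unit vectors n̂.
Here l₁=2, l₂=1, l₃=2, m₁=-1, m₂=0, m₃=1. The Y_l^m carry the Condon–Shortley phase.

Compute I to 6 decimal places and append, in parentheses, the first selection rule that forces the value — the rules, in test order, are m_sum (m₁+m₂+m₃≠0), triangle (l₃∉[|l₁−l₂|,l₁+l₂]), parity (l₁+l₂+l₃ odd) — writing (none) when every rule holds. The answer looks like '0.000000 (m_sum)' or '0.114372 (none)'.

L=5 odd ⇒ parity kills the (l;000) factor ⇒ I = 0

0.000000 (parity)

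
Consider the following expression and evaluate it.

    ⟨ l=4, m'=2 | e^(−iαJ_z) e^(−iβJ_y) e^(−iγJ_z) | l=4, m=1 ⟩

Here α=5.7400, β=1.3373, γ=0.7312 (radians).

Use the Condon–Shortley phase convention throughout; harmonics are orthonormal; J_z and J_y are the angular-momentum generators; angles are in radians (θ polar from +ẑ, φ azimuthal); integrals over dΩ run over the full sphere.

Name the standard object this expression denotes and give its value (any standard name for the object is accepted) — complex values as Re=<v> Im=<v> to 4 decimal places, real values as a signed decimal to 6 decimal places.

This is a Wigner D-matrix element — the rotation-matrix element ⟨l m'| R(α,β,γ) |l m⟩ in the angular-momentum basis.
Split into d^4_{2,1}(β=1.3373) × two z-phases.
Half-angle: c=0.784659, s=0.619927. N=√(720·2·120·6)=1018.233765
k∈{0,1,2} keeps every argument non-negative
  k=0: (−1)^1·1018.2338/(240)·0.7847^7·0.6199^1 = -0.481665
  k=1: (−1)^2·1018.2338/(48)·0.7847^5·0.6199^3 = +1.503260
  k=2: (−1)^3·1018.2338/(72)·0.7847^3·0.6199^5 = -0.625550
d^4_{2,1}(1.3373) = -0.481665 +1.503260 -0.625550 = +0.396045
Attach z-rotation phases: D = e^{-i(2)(5.7400)}·(+0.396045)·e^{-i(1)(0.7312)} = +0.371327+0.137725i

Wigner D-matrix element, Re=0.3713 Im=0.1377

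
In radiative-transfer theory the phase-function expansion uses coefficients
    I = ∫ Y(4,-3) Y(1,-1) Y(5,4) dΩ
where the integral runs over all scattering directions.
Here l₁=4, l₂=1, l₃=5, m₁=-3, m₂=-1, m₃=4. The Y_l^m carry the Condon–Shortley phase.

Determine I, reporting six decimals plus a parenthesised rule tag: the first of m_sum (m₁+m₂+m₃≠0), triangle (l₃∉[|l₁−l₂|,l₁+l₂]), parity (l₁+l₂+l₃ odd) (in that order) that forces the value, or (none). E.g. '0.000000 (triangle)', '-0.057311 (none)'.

m-sum 0 ✓  L=10 even ✓  3≤5≤5 ✓
Π(2lᵢ+1) = 9×3×11 = 297
triangle coeff Δ(4,1,5) = 1/495
Σ_t [0,0]: t=0:+1/576 = 1/576
(3j)²=5/99 [(4 1 5; 0 0 0)], sign=-1
Σ_t [0,0]: t=0:+1/10080 = 1/10080
(3j)²=4/55 [(4 1 5; -3 -1 4)], sign=-1
⇒ 4πI² = 12/11
I = (+1)√(12/11/(4π)) = 0.29463840
No selection rule forces the value: the integral is nonzero (none).

0.294638 (none)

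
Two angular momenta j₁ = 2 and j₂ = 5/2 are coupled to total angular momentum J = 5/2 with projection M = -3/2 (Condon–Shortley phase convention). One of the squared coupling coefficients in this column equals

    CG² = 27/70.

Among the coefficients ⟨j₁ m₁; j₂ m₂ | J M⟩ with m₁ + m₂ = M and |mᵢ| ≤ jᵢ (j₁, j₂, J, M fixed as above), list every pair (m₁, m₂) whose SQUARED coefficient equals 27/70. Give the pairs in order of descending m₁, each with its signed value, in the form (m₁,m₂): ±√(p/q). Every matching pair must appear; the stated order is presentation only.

Admissible pairs with m₁+m₂ = M = -3/2: (-2,1/2), (-1,-1/2), (0,-3/2), (1,-5/2)
  (m₁,m₂)=(1,-5/2): CG² = 3/7, CG = +√(3/7)
  (m₁,m₂)=(0,-3/2): CG² = 1/70, CG = −√(1/70)
  (m₁,m₂)=(-1,-1/2): CG² = 6/35, CG = −√(6/35)
  (m₁,m₂)=(-2,1/2): CG² = 27/70, CG = +√(27/70)   ← matches the target
Pairs with CG² = 27/70: (-2,1/2): +√(27/70)

(-2,1/2): +√(27/70)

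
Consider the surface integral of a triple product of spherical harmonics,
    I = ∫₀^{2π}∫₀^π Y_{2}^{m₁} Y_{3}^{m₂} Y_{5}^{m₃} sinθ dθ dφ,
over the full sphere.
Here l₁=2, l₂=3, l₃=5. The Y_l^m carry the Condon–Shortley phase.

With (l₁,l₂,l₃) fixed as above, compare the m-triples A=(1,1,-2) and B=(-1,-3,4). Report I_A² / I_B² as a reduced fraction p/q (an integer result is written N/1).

5/4

Same 2,3,5: normalisation and zero-m 3j drop out of the ratio.
A: Δ: 0! 4! 6! / 11! → 1/2310; sum: t=0:+1/288 = 1/288; 3j²(2 3 5; 1 1 -2) = Δ·Π!·Σ² = 1/22  (sign -1)
B: Δ: 0! 4! 6! / 11! → 1/2310; sum: t=0:+1/4320 = 1/4320; 3j²(2 3 5; -1 -3 4) = Δ·Π!·Σ² = 2/55  (sign -1)
I_A²/I_B² = (1/22)/(2/55) = 5/4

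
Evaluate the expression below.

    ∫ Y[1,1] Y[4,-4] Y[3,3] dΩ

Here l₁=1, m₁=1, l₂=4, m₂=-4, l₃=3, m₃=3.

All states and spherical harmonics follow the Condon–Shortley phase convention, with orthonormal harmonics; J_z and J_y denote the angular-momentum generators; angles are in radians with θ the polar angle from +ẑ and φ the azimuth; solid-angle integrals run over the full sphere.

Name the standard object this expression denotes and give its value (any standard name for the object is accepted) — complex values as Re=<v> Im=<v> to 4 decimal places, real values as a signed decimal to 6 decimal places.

This is a Gaunt coefficient — the integral of a triple product of spherical harmonics over the sphere.
Checks pass: Σm=0; 8 even; l₃=3∈[3,5].
(2·1+1)(2·4+1)(2·3+1) = 189
Δ: 2! 0! 6! / 9! → 1/252
sum: t=1:−1/36 = -1/36
3j²(1 4 3; 0 0 0) = Δ·Π!·Σ² = 4/63  (sign +1)
sum: t=0:+1/1440 = 1/1440
3j²(1 4 3; 1 -4 3) = Δ·Π!·Σ² = 1/9  (sign +1)
combine: 4πI² = 189·4/63·1/9 = 4/3
take √, sign +1: I = 0.32573501

Gaunt coefficient, +0.325735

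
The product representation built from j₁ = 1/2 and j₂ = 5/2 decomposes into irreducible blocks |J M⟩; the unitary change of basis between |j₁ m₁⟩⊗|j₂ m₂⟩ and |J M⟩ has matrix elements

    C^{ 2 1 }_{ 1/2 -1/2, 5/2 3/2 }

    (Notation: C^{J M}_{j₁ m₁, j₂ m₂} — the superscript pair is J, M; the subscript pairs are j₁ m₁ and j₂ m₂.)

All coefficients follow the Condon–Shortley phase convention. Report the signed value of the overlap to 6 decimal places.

−√(2/3) = -0.816497

j₁+j₂−J=1  J+j₁−j₂=0  J−j₁+j₂=4  j₁+j₂+J+1=6
(j₁±m₁, j₂±m₂, J±M) = (0,1,4,1,3,1)
P² = 24
sum k=1..1:
  [1] −1/6 = -1/6
S = -1/6
C² = P²·S² = 2/3 ; C = -0.816497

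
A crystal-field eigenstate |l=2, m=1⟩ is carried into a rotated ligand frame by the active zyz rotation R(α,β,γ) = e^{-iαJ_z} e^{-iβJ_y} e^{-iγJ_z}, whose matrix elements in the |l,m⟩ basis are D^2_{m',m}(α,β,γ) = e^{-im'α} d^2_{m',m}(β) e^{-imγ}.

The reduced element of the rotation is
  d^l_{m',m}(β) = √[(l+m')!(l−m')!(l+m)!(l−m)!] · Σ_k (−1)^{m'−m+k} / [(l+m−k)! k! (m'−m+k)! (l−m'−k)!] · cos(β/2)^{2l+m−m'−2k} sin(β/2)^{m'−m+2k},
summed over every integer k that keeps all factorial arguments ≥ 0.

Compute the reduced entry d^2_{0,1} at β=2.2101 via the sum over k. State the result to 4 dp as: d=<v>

d=-0.5864

d^2_{0,1}(β=2.2101) via the finite sum:
Half-angle: c=0.449090, s=0.893487. N=√(2·2·6·1)=4.898979
Admissible k: 1..2 (factorial args all ≥0)
  k=1: (−1)^0·4.8990/(2)·0.4491^3·0.8935^1 = +0.198227
  k=2: (−1)^1·4.8990/(2)·0.4491^1·0.8935^3 = -0.784645
d^2_{0,1}(2.2101) = +0.198227 -0.784645 = -0.586417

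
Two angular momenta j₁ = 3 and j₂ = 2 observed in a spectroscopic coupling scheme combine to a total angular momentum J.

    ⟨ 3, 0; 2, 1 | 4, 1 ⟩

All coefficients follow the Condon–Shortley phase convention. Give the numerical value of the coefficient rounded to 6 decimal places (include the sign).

−√(3/14) = -0.462910

j₁+j₂−J=1  J+j₁−j₂=5  J−j₁+j₂=3  j₁+j₂+J+1=10
(j₁±m₁, j₂±m₂, J±M) = (3,3,3,1,5,3)
P² = 1944/7
sum k=0..1:
  [0] +1/72 = 1/72
  [1] −1/24 = -1/24
S = -1/36
C² = P²·S² = 3/14 ; C = -0.462910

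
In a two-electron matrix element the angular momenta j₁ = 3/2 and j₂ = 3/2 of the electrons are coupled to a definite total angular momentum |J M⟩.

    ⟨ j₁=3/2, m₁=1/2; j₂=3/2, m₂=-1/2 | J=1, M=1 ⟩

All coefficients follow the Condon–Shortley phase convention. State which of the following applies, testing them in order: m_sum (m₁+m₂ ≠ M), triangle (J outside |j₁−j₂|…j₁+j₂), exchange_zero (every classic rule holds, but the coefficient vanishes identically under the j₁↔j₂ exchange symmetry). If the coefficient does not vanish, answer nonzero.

m_sum

m-sum: m₁+m₂ = 1/2+(-1/2) = 0, M = 1  ✗ ⇒ coefficient is 0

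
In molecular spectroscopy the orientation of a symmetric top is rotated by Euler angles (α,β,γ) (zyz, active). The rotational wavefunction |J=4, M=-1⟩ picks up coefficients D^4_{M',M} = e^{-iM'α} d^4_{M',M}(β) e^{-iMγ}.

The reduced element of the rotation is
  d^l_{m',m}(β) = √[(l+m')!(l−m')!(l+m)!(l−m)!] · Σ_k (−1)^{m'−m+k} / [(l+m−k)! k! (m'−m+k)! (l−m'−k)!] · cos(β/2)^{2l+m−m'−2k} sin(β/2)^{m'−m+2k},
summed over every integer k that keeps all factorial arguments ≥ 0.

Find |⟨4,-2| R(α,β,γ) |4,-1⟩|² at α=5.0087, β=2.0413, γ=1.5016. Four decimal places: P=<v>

First d^4_{-2,-1}(β=2.0413), then the phase factors e^{-i(-2)α} and e^{-i(-1)γ}:
c=cos(2.041300/2)=0.522812, s=sin(2.041300/2)=0.852448; N=√[2·720·6·120]=1018.233765
The bounds max(0,m−m')=1 and min(l+m,l−m')=3 give 3 terms
  k=1: (−1)^0·1018.2338/(240)·0.5228^7·0.8524^1 = +0.038612
  k=2: (−1)^1·1018.2338/(48)·0.5228^5·0.8524^3 = -0.513260
  k=3: (−1)^2·1018.2338/(72)·0.5228^3·0.8524^5 = +0.909685
d^4_{-2,-1}(2.0413) = +0.038612 -0.513260 +0.909685 = +0.435037
|D^4_{-2,-1}|² = |d^4_{-2,-1}(β)|² = (+0.435037)² = 0.189257 (the z-rotation phases have unit modulus)

P=0.1893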